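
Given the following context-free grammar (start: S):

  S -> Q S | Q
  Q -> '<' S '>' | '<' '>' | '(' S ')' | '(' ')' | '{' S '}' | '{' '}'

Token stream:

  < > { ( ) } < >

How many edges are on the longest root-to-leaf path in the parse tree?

[S [Q < >] [S [Q { [S [Q ( )]] }] [S [Q < >]]]]

5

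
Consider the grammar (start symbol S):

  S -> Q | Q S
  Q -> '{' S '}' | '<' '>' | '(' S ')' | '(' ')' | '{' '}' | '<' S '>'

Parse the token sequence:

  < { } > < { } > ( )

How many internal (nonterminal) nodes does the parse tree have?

10

[S [Q < [S [Q { }]] >] [S [Q < [S [Q { }]] >] [S [Q ( )]]]]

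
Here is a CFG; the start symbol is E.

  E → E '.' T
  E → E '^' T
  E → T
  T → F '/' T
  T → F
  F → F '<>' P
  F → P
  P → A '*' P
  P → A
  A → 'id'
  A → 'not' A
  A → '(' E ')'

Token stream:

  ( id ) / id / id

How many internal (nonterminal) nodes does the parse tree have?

[E [T [F [P [A ( [E [T [F [P [A id]]]]] )]]] / [T [F [P [A id]]] / [T [F [P [A id]]]]]]]

18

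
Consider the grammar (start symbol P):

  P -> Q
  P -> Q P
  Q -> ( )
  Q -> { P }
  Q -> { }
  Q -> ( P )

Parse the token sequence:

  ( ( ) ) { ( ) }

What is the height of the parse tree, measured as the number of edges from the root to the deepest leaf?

[P [Q ( [P [Q ( )]] )] [P [Q { [P [Q ( )]] }]]]

5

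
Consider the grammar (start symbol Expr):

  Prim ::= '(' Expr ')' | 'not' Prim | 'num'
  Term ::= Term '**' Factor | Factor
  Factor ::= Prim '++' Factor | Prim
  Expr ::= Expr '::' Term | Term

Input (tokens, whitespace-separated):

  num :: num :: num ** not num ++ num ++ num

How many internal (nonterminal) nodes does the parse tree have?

[Expr [Expr [Expr [Term [Factor [Prim num]]]] :: [Term [Factor [Prim num]]]] :: [Term [Term [Factor [Prim num]]] ** [Factor [Prim not [Prim num]] ++ [Factor [Prim num] ++ [Factor [Prim num]]]]]]

20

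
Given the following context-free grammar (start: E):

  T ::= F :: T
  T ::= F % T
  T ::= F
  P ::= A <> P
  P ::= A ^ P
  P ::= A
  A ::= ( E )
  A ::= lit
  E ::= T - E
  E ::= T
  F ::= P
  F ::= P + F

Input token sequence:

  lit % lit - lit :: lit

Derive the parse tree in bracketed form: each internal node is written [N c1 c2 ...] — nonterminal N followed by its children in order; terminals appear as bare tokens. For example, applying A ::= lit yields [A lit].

[E [T [F [P [A lit]]] % [T [F [P [A lit]]]]] - [E [T [F [P [A lit]]] :: [T [F [P [A lit]]]]]]]

E
T - E
F % T - E
P % T - E
A % T - E
lit % T - E
lit % F - E
lit % P - E
lit % A - E
lit % lit - E
lit % lit - T
lit % lit - F :: T
lit % lit - P :: T
lit % lit - A :: T
lit % lit - lit :: T
lit % lit - lit :: F
lit % lit - lit :: P
lit % lit - lit :: A
lit % lit - lit :: lit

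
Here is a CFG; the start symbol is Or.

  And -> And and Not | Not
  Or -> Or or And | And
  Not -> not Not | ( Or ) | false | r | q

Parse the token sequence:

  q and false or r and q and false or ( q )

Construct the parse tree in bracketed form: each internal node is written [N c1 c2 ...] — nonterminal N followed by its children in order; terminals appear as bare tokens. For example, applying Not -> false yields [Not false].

[Or [Or [Or [And [And [Not q]] and [Not false]]] or [And [And [And [Not r]] and [Not q]] and [Not false]]] or [And [Not ( [Or [And [Not q]]] )]]]

Or
Or or And
Or or And or And
And or And or And
And and Not or And or And
Not and Not or And or And
q and Not or And or And
q and false or And or And
q and false or And and Not or And
q and false or And and Not and Not or And
q and false or Not and Not and Not or And
q and false or r and Not and Not or And
q and false or r and q and Not or And
q and false or r and q and false or And
q and false or r and q and false or Not
q and false or r and q and false or ( Or )
q and false or r and q and false or ( And )
q and false or r and q and false or ( Not )
q and false or r and q and false or ( q )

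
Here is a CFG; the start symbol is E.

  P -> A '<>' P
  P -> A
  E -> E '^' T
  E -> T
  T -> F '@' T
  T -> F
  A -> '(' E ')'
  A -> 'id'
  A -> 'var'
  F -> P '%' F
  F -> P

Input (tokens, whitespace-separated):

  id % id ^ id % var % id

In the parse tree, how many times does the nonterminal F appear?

5

[E [E [T [F [P [A id]] % [F [P [A id]]]]]] ^ [T [F [P [A id]] % [F [P [A var]] % [F [P [A id]]]]]]]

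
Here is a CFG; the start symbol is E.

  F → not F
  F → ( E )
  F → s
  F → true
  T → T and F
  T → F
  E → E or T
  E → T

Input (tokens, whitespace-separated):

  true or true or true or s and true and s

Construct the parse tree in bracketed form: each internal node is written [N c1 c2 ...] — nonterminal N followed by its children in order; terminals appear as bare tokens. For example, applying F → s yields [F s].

[E [E [E [E [T [F true]]] or [T [F true]]] or [T [F true]]] or [T [T [T [F s]] and [F true]] and [F s]]]

E
E or T
E or T or T
E or T or T or T
T or T or T or T
F or T or T or T
true or T or T or T
true or F or T or T
true or true or T or T
true or true or F or T
true or true or true or T
true or true or true or T and F
true or true or true or T and F and F
true or true or true or F and F and F
true or true or true or s and F and F
true or true or true or s and true and F
true or true or true or s and true and s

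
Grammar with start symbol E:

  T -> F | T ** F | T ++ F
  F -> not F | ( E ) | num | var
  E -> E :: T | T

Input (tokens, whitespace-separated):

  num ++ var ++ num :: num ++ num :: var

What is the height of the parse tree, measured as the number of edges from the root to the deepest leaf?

[E [E [E [T [T [T [F num]] ++ [F var]] ++ [F num]]] :: [T [T [F num]] ++ [F num]]] :: [T [F var]]]

7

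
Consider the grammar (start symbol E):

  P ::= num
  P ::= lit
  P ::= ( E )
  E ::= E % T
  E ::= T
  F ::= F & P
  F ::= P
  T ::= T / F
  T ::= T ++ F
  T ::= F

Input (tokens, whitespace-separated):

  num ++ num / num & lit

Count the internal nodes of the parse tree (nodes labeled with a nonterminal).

12

[E [T [T [T [F [P num]]] ++ [F [P num]]] / [F [F [P num]] & [P lit]]]]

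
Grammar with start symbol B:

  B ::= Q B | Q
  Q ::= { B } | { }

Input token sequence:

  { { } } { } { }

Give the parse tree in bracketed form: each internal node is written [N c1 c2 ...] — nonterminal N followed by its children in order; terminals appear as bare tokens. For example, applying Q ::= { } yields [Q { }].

[B [Q { [B [Q { }]] }] [B [Q { }] [B [Q { }]]]]

B
Q B
{ B } B
{ Q } B
{ { } } B
{ { } } Q B
{ { } } { } B
{ { } } { } Q
{ { } } { } { }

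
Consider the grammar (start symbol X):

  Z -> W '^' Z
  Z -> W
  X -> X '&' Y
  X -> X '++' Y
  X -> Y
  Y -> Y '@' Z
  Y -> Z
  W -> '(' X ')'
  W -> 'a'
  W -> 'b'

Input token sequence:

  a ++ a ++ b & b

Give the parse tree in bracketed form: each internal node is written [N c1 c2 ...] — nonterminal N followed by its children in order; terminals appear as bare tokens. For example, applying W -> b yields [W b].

[X [X [X [X [Y [Z [W a]]]] ++ [Y [Z [W a]]]] ++ [Y [Z [W b]]]] & [Y [Z [W b]]]]

X
X & Y
X ++ Y & Y
X ++ Y ++ Y & Y
Y ++ Y ++ Y & Y
Z ++ Y ++ Y & Y
W ++ Y ++ Y & Y
a ++ Y ++ Y & Y
a ++ Z ++ Y & Y
a ++ W ++ Y & Y
a ++ a ++ Y & Y
a ++ a ++ Z & Y
a ++ a ++ W & Y
a ++ a ++ b & Y
a ++ a ++ b & Z
a ++ a ++ b & W
a ++ a ++ b & b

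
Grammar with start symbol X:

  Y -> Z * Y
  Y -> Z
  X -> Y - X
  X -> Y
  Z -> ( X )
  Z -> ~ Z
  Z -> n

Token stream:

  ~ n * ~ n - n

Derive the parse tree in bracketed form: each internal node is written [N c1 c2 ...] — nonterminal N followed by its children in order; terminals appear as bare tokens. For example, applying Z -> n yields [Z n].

X
Y - X
Z * Y - X
~ Z * Y - X
~ n * Y - X
~ n * Z - X
~ n * ~ Z - X
~ n * ~ n - X
~ n * ~ n - Y
~ n * ~ n - Z
~ n * ~ n - n

[X [Y [Z ~ [Z n]] * [Y [Z ~ [Z n]]]] - [X [Y [Z n]]]]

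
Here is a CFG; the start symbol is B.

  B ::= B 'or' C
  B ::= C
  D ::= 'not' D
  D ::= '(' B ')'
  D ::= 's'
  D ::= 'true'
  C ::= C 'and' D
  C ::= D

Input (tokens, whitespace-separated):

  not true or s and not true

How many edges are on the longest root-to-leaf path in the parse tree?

[B [B [C [D not [D true]]]] or [C [C [D s]] and [D not [D true]]]]

5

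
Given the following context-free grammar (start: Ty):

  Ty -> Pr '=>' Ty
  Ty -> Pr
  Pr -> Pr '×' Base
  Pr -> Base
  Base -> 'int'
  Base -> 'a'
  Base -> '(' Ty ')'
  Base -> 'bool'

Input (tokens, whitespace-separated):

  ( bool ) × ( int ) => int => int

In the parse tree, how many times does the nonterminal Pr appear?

6

[Ty [Pr [Pr [Base ( [Ty [Pr [Base bool]]] )]] × [Base ( [Ty [Pr [Base int]]] )]] => [Ty [Pr [Base int]] => [Ty [Pr [Base int]]]]]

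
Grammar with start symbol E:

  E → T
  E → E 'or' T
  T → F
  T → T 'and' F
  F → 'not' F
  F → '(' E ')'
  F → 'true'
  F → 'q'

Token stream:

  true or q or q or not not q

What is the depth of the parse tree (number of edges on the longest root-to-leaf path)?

6

[E [E [E [E [T [F true]]] or [T [F q]]] or [T [F q]]] or [T [F not [F not [F q]]]]]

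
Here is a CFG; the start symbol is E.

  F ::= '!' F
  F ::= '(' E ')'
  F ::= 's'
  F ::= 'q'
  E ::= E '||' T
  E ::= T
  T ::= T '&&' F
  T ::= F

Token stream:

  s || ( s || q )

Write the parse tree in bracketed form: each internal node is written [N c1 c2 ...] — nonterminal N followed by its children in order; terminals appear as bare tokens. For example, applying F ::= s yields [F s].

E
E || T
T || T
F || T
s || T
s || F
s || ( E )
s || ( E || T )
s || ( T || T )
s || ( F || T )
s || ( s || T )
s || ( s || F )
s || ( s || q )

[E [E [T [F s]]] || [T [F ( [E [E [T [F s]]] || [T [F q]]] )]]]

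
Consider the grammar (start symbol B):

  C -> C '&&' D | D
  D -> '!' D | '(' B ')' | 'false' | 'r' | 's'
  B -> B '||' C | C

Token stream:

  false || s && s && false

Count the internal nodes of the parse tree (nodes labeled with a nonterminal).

10

[B [B [C [D false]]] || [C [C [C [D s]] && [D s]] && [D false]]]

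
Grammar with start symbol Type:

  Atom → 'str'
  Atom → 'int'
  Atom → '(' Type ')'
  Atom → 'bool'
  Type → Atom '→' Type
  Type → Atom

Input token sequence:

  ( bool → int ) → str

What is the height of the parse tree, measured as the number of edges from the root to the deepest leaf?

5

[Type [Atom ( [Type [Atom bool] → [Type [Atom int]]] )] → [Type [Atom str]]]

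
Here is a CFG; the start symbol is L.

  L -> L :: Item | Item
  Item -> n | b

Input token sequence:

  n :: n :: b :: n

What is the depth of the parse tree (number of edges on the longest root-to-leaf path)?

5

[L [L [L [L [Item n]] :: [Item n]] :: [Item b]] :: [Item n]]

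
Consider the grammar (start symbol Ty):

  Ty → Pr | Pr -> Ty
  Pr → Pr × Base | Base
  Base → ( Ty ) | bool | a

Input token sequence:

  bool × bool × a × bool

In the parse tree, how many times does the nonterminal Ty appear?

[Ty [Pr [Pr [Pr [Pr [Base bool]] × [Base bool]] × [Base a]] × [Base bool]]]

1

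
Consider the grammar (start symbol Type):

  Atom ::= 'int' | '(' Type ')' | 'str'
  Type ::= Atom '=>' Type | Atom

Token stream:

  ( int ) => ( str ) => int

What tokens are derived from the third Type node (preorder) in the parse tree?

[Type [Atom ( [Type [Atom int]] )] => [Type [Atom ( [Type [Atom str]] )] => [Type [Atom int]]]]

( str ) => int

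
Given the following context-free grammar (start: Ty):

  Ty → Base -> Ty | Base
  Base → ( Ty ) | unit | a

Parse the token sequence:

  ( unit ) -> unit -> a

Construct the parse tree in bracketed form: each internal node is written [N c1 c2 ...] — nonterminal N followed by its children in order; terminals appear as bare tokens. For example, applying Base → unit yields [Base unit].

[Ty [Base ( [Ty [Base unit]] )] -> [Ty [Base unit] -> [Ty [Base a]]]]

Ty
Base -> Ty
( Ty ) -> Ty
( Base ) -> Ty
( unit ) -> Ty
( unit ) -> Base -> Ty
( unit ) -> unit -> Ty
( unit ) -> unit -> Base
( unit ) -> unit -> a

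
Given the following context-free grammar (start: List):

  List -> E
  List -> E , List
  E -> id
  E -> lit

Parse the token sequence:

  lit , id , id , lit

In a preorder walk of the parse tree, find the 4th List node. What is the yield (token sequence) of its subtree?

[List [E lit] , [List [E id] , [List [E id] , [List [E lit]]]]]

lit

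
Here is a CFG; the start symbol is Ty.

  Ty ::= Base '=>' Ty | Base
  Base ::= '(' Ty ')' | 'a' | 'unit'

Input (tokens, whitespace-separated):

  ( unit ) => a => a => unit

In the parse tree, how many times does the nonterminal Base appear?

[Ty [Base ( [Ty [Base unit]] )] => [Ty [Base a] => [Ty [Base a] => [Ty [Base unit]]]]]

5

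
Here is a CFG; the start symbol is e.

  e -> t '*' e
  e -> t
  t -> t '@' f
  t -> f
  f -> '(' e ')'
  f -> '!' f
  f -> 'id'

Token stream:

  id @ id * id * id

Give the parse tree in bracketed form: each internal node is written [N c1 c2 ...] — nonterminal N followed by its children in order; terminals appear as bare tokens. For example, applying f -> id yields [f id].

[e [t [t [f id]] @ [f id]] * [e [t [f id]] * [e [t [f id]]]]]

e
t * e
t @ f * e
f @ f * e
id @ f * e
id @ id * e
id @ id * t * e
id @ id * f * e
id @ id * id * e
id @ id * id * t
id @ id * id * f
id @ id * id * id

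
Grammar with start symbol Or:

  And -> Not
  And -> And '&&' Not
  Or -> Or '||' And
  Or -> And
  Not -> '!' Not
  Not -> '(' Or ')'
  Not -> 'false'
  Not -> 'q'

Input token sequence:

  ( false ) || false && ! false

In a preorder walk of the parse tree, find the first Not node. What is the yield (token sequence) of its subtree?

( false )

[Or [Or [And [Not ( [Or [And [Not false]]] )]]] || [And [And [Not false]] && [Not ! [Not false]]]]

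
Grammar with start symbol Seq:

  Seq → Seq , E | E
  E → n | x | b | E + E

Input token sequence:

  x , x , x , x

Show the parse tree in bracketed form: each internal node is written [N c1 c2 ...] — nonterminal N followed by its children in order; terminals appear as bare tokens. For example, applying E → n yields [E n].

Seq
Seq , E
Seq , E , E
Seq , E , E , E
E , E , E , E
x , E , E , E
x , x , E , E
x , x , x , E
x , x , x , x

[Seq [Seq [Seq [Seq [E x]] , [E x]] , [E x]] , [E x]]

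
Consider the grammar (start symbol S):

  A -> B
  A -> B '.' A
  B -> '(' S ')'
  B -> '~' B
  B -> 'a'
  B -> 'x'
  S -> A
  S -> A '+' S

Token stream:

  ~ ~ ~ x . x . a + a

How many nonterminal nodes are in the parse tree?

13

[S [A [B ~ [B ~ [B ~ [B x]]]] . [A [B x] . [A [B a]]]] + [S [A [B a]]]]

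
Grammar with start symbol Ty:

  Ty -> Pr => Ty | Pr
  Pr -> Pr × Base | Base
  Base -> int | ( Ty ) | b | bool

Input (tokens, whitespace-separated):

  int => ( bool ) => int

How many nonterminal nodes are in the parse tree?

12

[Ty [Pr [Base int]] => [Ty [Pr [Base ( [Ty [Pr [Base bool]]] )]] => [Ty [Pr [Base int]]]]]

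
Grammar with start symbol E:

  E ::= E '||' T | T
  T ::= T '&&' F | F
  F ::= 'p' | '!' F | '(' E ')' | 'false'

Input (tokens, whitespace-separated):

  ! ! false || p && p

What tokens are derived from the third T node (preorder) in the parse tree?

[E [E [T [F ! [F ! [F false]]]]] || [T [T [F p]] && [F p]]]

p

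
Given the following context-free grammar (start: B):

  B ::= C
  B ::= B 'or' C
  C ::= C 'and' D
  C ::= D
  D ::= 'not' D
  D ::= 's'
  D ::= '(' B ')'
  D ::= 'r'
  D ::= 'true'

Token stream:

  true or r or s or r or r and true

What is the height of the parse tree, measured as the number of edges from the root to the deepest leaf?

7

[B [B [B [B [B [C [D true]]] or [C [D r]]] or [C [D s]]] or [C [D r]]] or [C [C [D r]] and [D true]]]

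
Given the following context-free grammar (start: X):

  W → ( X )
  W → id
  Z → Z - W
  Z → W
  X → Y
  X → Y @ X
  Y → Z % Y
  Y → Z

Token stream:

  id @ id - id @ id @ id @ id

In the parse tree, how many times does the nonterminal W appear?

[X [Y [Z [W id]]] @ [X [Y [Z [Z [W id]] - [W id]]] @ [X [Y [Z [W id]]] @ [X [Y [Z [W id]]] @ [X [Y [Z [W id]]]]]]]]

6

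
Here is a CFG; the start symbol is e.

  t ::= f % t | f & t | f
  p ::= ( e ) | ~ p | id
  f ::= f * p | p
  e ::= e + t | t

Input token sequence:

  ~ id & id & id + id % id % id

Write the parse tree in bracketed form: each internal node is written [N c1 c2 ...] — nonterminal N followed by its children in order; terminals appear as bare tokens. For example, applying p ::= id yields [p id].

[e [e [t [f [p ~ [p id]]] & [t [f [p id]] & [t [f [p id]]]]]] + [t [f [p id]] % [t [f [p id]] % [t [f [p id]]]]]]

e
e + t
t + t
f & t + t
p & t + t
~ p & t + t
~ id & t + t
~ id & f & t + t
~ id & p & t + t
~ id & id & t + t
~ id & id & f + t
~ id & id & p + t
~ id & id & id + t
~ id & id & id + f % t
~ id & id & id + p % t
~ id & id & id + id % t
~ id & id & id + id % f % t
~ id & id & id + id % p % t
~ id & id & id + id % id % t
~ id & id & id + id % id % f
~ id & id & id + id % id % p
~ id & id & id + id % id % id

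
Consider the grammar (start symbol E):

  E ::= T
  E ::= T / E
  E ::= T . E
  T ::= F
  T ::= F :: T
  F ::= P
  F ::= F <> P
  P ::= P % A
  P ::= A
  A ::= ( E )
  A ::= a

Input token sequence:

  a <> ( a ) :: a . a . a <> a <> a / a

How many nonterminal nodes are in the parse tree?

[E [T [F [F [P [A a]]] <> [P [A ( [E [T [F [P [A a]]]]] )]]] :: [T [F [P [A a]]]]] . [E [T [F [P [A a]]]] . [E [T [F [F [F [P [A a]]] <> [P [A a]]] <> [P [A a]]]] / [E [T [F [P [A a]]]]]]]]

38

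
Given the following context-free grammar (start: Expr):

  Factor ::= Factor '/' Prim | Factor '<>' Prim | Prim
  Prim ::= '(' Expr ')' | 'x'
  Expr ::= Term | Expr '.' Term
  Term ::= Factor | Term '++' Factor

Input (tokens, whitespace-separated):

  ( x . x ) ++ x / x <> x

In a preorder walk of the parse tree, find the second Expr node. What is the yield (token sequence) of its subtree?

[Expr [Term [Term [Factor [Prim ( [Expr [Expr [Term [Factor [Prim x]]]] . [Term [Factor [Prim x]]]] )]]] ++ [Factor [Factor [Factor [Prim x]] / [Prim x]] <> [Prim x]]]]

x . x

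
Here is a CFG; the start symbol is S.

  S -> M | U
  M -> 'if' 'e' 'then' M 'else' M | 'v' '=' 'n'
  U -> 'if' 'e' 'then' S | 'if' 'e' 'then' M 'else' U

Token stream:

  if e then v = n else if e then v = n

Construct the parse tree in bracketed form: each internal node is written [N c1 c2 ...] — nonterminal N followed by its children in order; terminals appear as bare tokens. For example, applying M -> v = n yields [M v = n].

[S [U if e then [M v = n] else [U if e then [S [M v = n]]]]]

S
U
if e then M else U
if e then v = n else U
if e then v = n else if e then S
if e then v = n else if e then M
if e then v = n else if e then v = n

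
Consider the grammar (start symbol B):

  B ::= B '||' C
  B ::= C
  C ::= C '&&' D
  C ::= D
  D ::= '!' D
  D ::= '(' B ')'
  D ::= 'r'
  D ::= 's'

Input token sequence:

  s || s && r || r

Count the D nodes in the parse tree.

4

[B [B [B [C [D s]]] || [C [C [D s]] && [D r]]] || [C [D r]]]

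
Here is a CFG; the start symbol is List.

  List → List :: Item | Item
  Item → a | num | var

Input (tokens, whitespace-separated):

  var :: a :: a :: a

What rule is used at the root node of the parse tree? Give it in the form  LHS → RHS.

[List [List [List [List [Item var]] :: [Item a]] :: [Item a]] :: [Item a]]

List → List :: Item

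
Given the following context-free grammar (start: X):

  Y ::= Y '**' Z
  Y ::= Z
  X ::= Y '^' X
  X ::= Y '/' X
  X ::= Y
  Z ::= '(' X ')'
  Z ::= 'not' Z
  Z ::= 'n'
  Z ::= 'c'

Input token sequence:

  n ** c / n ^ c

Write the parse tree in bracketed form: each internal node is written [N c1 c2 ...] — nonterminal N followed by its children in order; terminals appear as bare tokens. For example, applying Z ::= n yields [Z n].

X
Y / X
Y ** Z / X
Z ** Z / X
n ** Z / X
n ** c / X
n ** c / Y ^ X
n ** c / Z ^ X
n ** c / n ^ X
n ** c / n ^ Y
n ** c / n ^ Z
n ** c / n ^ c

[X [Y [Y [Z n]] ** [Z c]] / [X [Y [Z n]] ^ [X [Y [Z c]]]]]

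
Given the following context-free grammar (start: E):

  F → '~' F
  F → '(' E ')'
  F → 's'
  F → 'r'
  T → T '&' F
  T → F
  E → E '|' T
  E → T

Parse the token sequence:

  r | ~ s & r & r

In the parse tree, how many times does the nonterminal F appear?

[E [E [T [F r]]] | [T [T [T [F ~ [F s]]] & [F r]] & [F r]]]

5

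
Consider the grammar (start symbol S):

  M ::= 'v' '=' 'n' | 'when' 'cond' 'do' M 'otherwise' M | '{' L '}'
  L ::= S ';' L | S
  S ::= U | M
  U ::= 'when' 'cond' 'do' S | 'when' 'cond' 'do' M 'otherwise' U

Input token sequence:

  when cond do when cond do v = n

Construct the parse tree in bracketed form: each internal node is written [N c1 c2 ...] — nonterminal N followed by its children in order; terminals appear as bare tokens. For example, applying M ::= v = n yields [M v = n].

S
U
when cond do S
when cond do U
when cond do when cond do S
when cond do when cond do M
when cond do when cond do v = n

[S [U when cond do [S [U when cond do [S [M v = n]]]]]]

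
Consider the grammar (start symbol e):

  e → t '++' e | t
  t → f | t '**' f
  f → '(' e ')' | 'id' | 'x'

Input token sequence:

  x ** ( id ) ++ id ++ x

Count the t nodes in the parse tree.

[e [t [t [f x]] ** [f ( [e [t [f id]]] )]] ++ [e [t [f id]] ++ [e [t [f x]]]]]

5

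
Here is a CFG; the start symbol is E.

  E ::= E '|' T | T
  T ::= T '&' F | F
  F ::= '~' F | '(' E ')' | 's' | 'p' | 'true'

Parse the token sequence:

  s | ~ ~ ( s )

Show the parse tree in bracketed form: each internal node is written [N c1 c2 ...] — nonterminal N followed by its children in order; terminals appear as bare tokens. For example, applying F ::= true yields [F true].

[E [E [T [F s]]] | [T [F ~ [F ~ [F ( [E [T [F s]]] )]]]]]

E
E | T
T | T
F | T
s | T
s | F
s | ~ F
s | ~ ~ F
s | ~ ~ ( E )
s | ~ ~ ( T )
s | ~ ~ ( F )
s | ~ ~ ( s )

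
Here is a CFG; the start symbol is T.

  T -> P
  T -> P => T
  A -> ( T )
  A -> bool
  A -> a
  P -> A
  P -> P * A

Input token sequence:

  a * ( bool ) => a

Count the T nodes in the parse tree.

3

[T [P [P [A a]] * [A ( [T [P [A bool]]] )]] => [T [P [A a]]]]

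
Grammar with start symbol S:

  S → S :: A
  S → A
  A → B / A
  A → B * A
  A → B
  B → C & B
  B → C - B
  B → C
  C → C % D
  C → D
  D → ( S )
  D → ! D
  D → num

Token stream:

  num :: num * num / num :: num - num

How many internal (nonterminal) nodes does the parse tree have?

26

[S [S [S [A [B [C [D num]]]]] :: [A [B [C [D num]]] * [A [B [C [D num]]] / [A [B [C [D num]]]]]]] :: [A [B [C [D num]] - [B [C [D num]]]]]]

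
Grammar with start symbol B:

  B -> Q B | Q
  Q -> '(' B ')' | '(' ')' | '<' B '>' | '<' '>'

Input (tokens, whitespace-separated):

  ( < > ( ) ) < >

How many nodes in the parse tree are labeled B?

4

[B [Q ( [B [Q < >] [B [Q ( )]]] )] [B [Q < >]]]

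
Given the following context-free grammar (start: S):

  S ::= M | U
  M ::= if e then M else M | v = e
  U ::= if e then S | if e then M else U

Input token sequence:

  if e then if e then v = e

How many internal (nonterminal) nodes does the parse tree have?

6

[S [U if e then [S [U if e then [S [M v = e]]]]]]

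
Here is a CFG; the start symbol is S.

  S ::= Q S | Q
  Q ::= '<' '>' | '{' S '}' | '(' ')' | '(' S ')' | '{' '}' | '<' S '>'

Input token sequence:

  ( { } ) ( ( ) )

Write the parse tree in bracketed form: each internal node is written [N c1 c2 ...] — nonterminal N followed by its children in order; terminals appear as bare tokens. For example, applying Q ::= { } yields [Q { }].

[S [Q ( [S [Q { }]] )] [S [Q ( [S [Q ( )]] )]]]

S
Q S
( S ) S
( Q ) S
( { } ) S
( { } ) Q
( { } ) ( S )
( { } ) ( Q )
( { } ) ( ( ) )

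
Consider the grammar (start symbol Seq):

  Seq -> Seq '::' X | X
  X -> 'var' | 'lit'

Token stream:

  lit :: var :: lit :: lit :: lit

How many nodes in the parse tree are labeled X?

5

[Seq [Seq [Seq [Seq [Seq [X lit]] :: [X var]] :: [X lit]] :: [X lit]] :: [X lit]]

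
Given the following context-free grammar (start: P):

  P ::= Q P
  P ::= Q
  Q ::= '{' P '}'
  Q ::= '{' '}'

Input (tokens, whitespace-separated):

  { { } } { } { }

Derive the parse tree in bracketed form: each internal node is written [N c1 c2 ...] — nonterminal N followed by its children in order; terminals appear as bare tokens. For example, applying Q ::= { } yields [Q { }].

P
Q P
{ P } P
{ Q } P
{ { } } P
{ { } } Q P
{ { } } { } P
{ { } } { } Q
{ { } } { } { }

[P [Q { [P [Q { }]] }] [P [Q { }] [P [Q { }]]]]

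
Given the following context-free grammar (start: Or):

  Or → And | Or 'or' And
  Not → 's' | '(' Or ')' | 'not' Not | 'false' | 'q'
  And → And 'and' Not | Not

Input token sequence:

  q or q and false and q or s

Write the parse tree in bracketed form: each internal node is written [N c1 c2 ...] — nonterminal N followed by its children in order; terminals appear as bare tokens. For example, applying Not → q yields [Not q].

Or
Or or And
Or or And or And
And or And or And
Not or And or And
q or And or And
q or And and Not or And
q or And and Not and Not or And
q or Not and Not and Not or And
q or q and Not and Not or And
q or q and false and Not or And
q or q and false and q or And
q or q and false and q or Not
q or q and false and q or s

[Or [Or [Or [And [Not q]]] or [And [And [And [Not q]] and [Not false]] and [Not q]]] or [And [Not s]]]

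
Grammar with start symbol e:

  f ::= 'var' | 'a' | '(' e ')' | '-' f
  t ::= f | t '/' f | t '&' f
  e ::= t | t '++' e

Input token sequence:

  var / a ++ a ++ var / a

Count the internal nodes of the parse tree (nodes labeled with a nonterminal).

[e [t [t [f var]] / [f a]] ++ [e [t [f a]] ++ [e [t [t [f var]] / [f a]]]]]

13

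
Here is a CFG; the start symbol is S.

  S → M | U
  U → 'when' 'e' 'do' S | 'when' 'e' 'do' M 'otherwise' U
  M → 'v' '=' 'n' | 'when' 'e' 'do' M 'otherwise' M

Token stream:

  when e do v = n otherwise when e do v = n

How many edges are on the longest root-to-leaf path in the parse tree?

[S [U when e do [M v = n] otherwise [U when e do [S [M v = n]]]]]

5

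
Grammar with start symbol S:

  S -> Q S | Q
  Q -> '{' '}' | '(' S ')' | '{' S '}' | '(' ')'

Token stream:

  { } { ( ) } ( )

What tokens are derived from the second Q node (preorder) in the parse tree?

[S [Q { }] [S [Q { [S [Q ( )]] }] [S [Q ( )]]]]

{ ( ) }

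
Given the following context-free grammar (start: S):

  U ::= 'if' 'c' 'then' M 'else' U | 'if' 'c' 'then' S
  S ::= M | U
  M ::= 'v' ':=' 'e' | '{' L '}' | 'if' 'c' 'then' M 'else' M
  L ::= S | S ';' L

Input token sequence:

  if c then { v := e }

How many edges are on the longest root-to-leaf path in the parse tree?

[S [U if c then [S [M { [L [S [M v := e]]] }]]]]

7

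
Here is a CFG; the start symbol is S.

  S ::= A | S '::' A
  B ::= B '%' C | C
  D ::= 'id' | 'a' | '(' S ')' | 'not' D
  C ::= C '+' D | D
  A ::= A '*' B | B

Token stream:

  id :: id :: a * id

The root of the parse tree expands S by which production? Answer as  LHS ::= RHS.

S ::= S '::' A

[S [S [S [A [B [C [D id]]]]] :: [A [B [C [D id]]]]] :: [A [A [B [C [D a]]]] * [B [C [D id]]]]]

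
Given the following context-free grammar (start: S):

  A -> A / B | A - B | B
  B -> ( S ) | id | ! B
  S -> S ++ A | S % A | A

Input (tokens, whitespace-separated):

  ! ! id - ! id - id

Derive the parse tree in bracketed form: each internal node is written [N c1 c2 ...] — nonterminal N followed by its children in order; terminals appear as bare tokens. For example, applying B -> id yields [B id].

S
A
A - B
A - B - B
B - B - B
! B - B - B
! ! B - B - B
! ! id - B - B
! ! id - ! B - B
! ! id - ! id - B
! ! id - ! id - id

[S [A [A [A [B ! [B ! [B id]]]] - [B ! [B id]]] - [B id]]]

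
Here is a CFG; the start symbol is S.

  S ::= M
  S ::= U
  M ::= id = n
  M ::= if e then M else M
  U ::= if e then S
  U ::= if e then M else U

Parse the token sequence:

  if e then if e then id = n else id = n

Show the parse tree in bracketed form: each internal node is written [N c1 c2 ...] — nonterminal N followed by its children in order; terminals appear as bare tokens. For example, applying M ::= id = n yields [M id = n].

[S [U if e then [S [M if e then [M id = n] else [M id = n]]]]]

S
U
if e then S
if e then M
if e then if e then M else M
if e then if e then id = n else M
if e then if e then id = n else id = n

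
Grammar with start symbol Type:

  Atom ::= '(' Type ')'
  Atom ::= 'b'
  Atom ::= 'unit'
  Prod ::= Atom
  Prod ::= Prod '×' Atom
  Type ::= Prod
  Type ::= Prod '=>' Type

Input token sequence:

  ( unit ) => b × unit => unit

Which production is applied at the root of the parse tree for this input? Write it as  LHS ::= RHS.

[Type [Prod [Atom ( [Type [Prod [Atom unit]]] )]] => [Type [Prod [Prod [Atom b]] × [Atom unit]] => [Type [Prod [Atom unit]]]]]

Type ::= Prod '=>' Type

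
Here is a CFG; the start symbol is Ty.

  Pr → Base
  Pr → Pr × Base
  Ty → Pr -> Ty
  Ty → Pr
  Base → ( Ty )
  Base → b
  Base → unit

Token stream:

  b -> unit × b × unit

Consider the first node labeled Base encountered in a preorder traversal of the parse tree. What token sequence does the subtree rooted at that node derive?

[Ty [Pr [Base b]] -> [Ty [Pr [Pr [Pr [Base unit]] × [Base b]] × [Base unit]]]]

b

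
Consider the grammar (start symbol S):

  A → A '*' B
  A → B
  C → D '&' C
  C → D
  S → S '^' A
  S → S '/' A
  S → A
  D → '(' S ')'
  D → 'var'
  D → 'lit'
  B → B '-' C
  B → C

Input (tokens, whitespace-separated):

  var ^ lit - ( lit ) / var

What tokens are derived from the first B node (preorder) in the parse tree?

var

[S [S [S [A [B [C [D var]]]]] ^ [A [B [B [C [D lit]]] - [C [D ( [S [A [B [C [D lit]]]]] )]]]]] / [A [B [C [D var]]]]]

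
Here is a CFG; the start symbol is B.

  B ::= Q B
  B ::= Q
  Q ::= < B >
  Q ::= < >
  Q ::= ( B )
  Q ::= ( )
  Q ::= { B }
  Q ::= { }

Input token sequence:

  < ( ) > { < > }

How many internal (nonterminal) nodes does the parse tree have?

8

[B [Q < [B [Q ( )]] >] [B [Q { [B [Q < >]] }]]]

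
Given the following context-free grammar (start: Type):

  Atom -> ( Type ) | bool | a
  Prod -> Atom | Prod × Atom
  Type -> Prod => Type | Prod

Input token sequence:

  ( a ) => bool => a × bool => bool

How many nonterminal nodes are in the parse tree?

[Type [Prod [Atom ( [Type [Prod [Atom a]]] )]] => [Type [Prod [Atom bool]] => [Type [Prod [Prod [Atom a]] × [Atom bool]] => [Type [Prod [Atom bool]]]]]]

17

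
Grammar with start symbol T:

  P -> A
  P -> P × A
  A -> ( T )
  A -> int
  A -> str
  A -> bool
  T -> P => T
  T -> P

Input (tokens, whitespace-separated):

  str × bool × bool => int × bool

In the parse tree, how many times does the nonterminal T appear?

[T [P [P [P [A str]] × [A bool]] × [A bool]] => [T [P [P [A int]] × [A bool]]]]

2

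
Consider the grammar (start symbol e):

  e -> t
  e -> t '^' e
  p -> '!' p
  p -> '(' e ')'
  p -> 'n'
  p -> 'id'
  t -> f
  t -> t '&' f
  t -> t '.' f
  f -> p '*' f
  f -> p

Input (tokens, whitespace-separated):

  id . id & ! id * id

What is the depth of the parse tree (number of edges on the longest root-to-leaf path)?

6

[e [t [t [t [f [p id]]] . [f [p id]]] & [f [p ! [p id]] * [f [p id]]]]]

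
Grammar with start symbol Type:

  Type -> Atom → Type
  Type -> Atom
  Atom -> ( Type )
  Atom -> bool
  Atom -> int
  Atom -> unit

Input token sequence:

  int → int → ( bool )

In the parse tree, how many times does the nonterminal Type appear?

4

[Type [Atom int] → [Type [Atom int] → [Type [Atom ( [Type [Atom bool]] )]]]]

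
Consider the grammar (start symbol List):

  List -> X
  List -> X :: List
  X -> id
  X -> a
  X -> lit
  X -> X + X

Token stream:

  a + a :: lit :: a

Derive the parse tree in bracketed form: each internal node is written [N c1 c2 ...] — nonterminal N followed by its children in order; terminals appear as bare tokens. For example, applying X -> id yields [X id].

List
X :: List
X + X :: List
a + X :: List
a + a :: List
a + a :: X :: List
a + a :: lit :: List
a + a :: lit :: X
a + a :: lit :: a

[List [X [X a] + [X a]] :: [List [X lit] :: [List [X a]]]]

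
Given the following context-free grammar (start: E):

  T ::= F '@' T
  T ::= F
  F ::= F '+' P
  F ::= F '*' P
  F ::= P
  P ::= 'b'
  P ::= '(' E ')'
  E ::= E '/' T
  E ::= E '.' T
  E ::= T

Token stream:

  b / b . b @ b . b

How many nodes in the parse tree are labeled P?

5

[E [E [E [E [T [F [P b]]]] / [T [F [P b]]]] . [T [F [P b]] @ [T [F [P b]]]]] . [T [F [P b]]]]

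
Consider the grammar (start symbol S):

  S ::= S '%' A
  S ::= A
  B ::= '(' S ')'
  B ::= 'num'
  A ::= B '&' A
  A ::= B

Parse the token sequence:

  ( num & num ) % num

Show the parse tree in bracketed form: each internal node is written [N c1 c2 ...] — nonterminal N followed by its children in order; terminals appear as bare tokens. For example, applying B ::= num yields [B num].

[S [S [A [B ( [S [A [B num] & [A [B num]]]] )]]] % [A [B num]]]

S
S % A
A % A
B % A
( S ) % A
( A ) % A
( B & A ) % A
( num & A ) % A
( num & B ) % A
( num & num ) % A
( num & num ) % B
( num & num ) % num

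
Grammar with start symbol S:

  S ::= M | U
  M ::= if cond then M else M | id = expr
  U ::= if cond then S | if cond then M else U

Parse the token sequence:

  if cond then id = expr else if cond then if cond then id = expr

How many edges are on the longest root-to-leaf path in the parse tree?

[S [U if cond then [M id = expr] else [U if cond then [S [U if cond then [S [M id = expr]]]]]]]

7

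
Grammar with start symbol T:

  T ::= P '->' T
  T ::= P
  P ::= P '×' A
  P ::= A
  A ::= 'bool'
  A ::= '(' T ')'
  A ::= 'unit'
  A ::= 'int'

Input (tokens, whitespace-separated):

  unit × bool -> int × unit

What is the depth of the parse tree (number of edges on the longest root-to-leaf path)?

[T [P [P [A unit]] × [A bool]] -> [T [P [P [A int]] × [A unit]]]]

5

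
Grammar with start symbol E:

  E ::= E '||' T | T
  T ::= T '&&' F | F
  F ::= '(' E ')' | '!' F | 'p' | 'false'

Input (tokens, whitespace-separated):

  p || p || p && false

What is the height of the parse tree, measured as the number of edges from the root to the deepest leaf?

[E [E [E [T [F p]]] || [T [F p]]] || [T [T [F p]] && [F false]]]

5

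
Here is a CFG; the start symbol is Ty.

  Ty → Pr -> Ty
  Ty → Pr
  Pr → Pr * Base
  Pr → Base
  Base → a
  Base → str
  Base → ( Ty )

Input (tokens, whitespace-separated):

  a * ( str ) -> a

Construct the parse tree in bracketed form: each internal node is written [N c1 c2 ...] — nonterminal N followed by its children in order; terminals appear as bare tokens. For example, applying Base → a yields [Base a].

Ty
Pr -> Ty
Pr * Base -> Ty
Base * Base -> Ty
a * Base -> Ty
a * ( Ty ) -> Ty
a * ( Pr ) -> Ty
a * ( Base ) -> Ty
a * ( str ) -> Ty
a * ( str ) -> Pr
a * ( str ) -> Base
a * ( str ) -> a

[Ty [Pr [Pr [Base a]] * [Base ( [Ty [Pr [Base str]]] )]] -> [Ty [Pr [Base a]]]]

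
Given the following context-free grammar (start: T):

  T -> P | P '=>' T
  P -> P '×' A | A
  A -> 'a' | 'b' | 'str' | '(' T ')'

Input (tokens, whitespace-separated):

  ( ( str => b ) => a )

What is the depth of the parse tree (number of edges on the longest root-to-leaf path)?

10

[T [P [A ( [T [P [A ( [T [P [A str]] => [T [P [A b]]]] )]] => [T [P [A a]]]] )]]]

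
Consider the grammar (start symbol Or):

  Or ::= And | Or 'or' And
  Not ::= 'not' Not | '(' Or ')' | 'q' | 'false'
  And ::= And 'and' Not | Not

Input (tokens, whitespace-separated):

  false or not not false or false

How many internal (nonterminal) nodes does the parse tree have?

[Or [Or [Or [And [Not false]]] or [And [Not not [Not not [Not false]]]]] or [And [Not false]]]

11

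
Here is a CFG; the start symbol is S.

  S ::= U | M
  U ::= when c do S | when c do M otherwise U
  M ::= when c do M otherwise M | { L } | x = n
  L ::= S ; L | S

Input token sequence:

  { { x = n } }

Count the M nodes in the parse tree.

[S [M { [L [S [M { [L [S [M x = n]]] }]]] }]]

3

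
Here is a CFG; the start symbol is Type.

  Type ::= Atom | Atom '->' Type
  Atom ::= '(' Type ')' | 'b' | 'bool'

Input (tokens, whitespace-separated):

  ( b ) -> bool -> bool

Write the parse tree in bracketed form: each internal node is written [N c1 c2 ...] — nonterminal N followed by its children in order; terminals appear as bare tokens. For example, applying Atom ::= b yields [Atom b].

[Type [Atom ( [Type [Atom b]] )] -> [Type [Atom bool] -> [Type [Atom bool]]]]

Type
Atom -> Type
( Type ) -> Type
( Atom ) -> Type
( b ) -> Type
( b ) -> Atom -> Type
( b ) -> bool -> Type
( b ) -> bool -> Atom
( b ) -> bool -> bool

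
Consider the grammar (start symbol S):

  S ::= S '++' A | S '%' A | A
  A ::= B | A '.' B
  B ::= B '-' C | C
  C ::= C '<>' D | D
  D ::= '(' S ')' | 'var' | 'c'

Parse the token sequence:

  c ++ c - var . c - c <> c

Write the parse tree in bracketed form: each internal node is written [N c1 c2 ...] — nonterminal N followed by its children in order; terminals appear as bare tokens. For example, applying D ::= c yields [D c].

[S [S [A [B [C [D c]]]]] ++ [A [A [B [B [C [D c]]] - [C [D var]]]] . [B [B [C [D c]]] - [C [C [D c]] <> [D c]]]]]

S
S ++ A
A ++ A
B ++ A
C ++ A
D ++ A
c ++ A
c ++ A . B
c ++ B . B
c ++ B - C . B
c ++ C - C . B
c ++ D - C . B
c ++ c - C . B
c ++ c - D . B
c ++ c - var . B
c ++ c - var . B - C
c ++ c - var . C - C
c ++ c - var . D - C
c ++ c - var . c - C
c ++ c - var . c - C <> D
c ++ c - var . c - D <> D
c ++ c - var . c - c <> D
c ++ c - var . c - c <> c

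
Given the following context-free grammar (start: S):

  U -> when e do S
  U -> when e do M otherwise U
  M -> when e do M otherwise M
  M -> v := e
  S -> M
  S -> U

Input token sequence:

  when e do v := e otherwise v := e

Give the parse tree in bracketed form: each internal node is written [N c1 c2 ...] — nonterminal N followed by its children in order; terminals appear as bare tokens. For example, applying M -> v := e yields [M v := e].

[S [M when e do [M v := e] otherwise [M v := e]]]

S
M
when e do M otherwise M
when e do v := e otherwise M
when e do v := e otherwise v := e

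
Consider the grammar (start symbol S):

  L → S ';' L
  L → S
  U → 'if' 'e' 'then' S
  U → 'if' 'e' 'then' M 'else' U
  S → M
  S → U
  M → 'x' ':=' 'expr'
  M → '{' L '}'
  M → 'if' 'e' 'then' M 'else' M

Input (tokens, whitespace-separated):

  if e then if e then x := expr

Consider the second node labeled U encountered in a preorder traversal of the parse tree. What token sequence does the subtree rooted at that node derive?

if e then x := expr

[S [U if e then [S [U if e then [S [M x := expr]]]]]]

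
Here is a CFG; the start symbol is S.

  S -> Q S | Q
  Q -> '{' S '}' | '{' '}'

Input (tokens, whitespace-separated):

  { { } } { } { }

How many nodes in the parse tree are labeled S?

4

[S [Q { [S [Q { }]] }] [S [Q { }] [S [Q { }]]]]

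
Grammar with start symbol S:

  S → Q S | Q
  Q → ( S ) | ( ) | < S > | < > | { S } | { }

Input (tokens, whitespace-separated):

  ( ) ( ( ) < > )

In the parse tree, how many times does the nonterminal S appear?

4

[S [Q ( )] [S [Q ( [S [Q ( )] [S [Q < >]]] )]]]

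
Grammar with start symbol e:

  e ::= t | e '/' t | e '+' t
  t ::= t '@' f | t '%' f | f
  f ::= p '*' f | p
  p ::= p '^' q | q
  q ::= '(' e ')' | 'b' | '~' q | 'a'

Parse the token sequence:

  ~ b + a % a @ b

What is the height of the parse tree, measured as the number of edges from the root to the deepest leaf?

7

[e [e [t [f [p [q ~ [q b]]]]]] + [t [t [t [f [p [q a]]]] % [f [p [q a]]]] @ [f [p [q b]]]]]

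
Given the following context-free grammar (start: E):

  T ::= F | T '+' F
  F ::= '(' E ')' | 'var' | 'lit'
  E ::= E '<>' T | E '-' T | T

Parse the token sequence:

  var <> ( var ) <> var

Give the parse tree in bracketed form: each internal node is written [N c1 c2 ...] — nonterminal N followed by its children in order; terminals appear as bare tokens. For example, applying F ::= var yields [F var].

[E [E [E [T [F var]]] <> [T [F ( [E [T [F var]]] )]]] <> [T [F var]]]

E
E <> T
E <> T <> T
T <> T <> T
F <> T <> T
var <> T <> T
var <> F <> T
var <> ( E ) <> T
var <> ( T ) <> T
var <> ( F ) <> T
var <> ( var ) <> T
var <> ( var ) <> F
var <> ( var ) <> var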